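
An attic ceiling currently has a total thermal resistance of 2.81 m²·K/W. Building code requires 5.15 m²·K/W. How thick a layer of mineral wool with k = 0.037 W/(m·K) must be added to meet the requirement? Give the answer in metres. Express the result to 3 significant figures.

ΔR = 5.15 − 2.81 = 2.34 m²·K/W
L = ΔR × k = 2.34 × 0.037 = 0.08658 m

0.0866 m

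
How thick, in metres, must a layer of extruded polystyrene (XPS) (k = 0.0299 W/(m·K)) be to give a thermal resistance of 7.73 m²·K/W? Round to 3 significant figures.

L = R·k = 7.73 × 0.0299 = 0.2311 m

0.231 m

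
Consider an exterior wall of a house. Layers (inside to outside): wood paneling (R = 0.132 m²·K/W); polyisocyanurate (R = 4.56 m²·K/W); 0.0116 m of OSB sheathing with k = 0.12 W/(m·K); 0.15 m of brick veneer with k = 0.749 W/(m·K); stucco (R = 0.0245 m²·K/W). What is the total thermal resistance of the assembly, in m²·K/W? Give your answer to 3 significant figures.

5.01 m²·K/W

0.0116/0.12 = 0.09667
0.15/0.749 = 0.2003
R_total = 0.132 + 4.56 + 0.09667 + 0.2003 + 0.0245 = 5.013 m²·K/W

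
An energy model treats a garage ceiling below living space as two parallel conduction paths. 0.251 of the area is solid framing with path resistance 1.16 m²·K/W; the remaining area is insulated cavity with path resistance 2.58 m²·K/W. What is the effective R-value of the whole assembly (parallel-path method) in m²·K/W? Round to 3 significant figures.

1.97 m²·K/W

U_eff = 0.749/2.58 + 0.251/1.16 = 0.2903 + 0.2164 = 0.5067
R_eff = 1/U_eff = 1.974 m²·K/W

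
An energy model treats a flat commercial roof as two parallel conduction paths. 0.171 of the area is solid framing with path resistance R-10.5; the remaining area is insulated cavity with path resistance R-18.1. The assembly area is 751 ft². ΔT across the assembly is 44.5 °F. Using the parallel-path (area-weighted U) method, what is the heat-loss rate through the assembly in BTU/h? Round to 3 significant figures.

U_eff = 0.829/18.1 + 0.171/10.5 = 0.0458 + 0.01629 = 0.06209
R_eff = 1/U_eff = 16.11 ft²·°F·h/BTU
Q = 751 × 44.5 / 16.11 = 2075 BTU/h

2070 BTU/h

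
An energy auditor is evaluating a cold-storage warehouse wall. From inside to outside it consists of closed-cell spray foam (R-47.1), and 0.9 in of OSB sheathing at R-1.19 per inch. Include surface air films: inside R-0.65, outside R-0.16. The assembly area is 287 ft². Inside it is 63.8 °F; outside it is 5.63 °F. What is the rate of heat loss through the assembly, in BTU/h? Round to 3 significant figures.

341 BTU/h

0.9 × 1.19 = 1.071
R_total = 0.65 + 47.1 + 1.071 + 0.16 = 48.98 ft²·°F·h/BTU
Q = A·ΔT/R = 287 × (63.8 − 5.63) / 48.98 = 340.8 BTU/h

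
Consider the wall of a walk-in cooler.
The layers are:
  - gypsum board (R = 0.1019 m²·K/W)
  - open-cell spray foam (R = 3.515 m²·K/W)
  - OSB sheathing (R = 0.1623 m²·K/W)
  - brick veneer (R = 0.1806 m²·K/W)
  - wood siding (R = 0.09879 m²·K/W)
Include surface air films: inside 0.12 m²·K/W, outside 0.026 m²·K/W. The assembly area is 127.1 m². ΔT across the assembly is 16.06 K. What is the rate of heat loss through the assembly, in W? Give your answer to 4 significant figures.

485.5 W

R_total = 0.12 + 0.1019 + 3.515 + 0.1623 + 0.1806 + 0.09879 + 0.026 = 4.2046 m²·K/W
Q = A·ΔT/R = 127.1 × 16.06 / 4.2046 = 485.48 W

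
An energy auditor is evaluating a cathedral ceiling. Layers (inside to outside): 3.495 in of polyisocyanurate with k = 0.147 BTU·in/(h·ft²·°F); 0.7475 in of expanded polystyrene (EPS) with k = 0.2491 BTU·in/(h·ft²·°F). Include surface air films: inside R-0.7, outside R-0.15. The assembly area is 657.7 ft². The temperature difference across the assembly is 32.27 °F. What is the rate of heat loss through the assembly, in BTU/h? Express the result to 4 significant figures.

3.495/0.147 = 23.776
0.7475/0.2491 = 3.0008
R_total = 0.7 + 23.776 + 3.0008 + 0.15 = 27.626 ft²·°F·h/BTU
Q = A·ΔT/R = 657.7 × 32.27 / 27.626 = 768.25 BTU/h

768.3 BTU/h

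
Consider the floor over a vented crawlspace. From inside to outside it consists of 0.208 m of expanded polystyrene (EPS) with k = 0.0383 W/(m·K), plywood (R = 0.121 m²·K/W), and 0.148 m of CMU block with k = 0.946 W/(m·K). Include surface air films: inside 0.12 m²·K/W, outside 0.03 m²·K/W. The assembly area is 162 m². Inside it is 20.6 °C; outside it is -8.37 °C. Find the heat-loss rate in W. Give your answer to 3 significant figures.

0.208/0.0383 = 5.431
0.148/0.946 = 0.1564
R_total = 0.12 + 5.431 + 0.121 + 0.1564 + 0.03 = 5.858 m²·K/W
Q = A·ΔT/R = 162 × (20.6 − (-8.37)) / 5.858 = 801.1 W

801 W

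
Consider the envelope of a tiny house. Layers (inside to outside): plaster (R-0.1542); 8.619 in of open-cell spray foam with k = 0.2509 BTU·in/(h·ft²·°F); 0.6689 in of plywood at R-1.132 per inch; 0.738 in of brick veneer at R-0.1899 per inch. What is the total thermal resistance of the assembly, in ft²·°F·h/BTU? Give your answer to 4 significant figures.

35.40 ft²·°F·h/BTU

8.619/0.2509 = 34.352
0.6689 × 1.132 = 0.75719
0.738 × 0.1899 = 0.14015
R_total = 0.1542 + 34.352 + 0.75719 + 0.14015 = 35.404 ft²·°F·h/BTU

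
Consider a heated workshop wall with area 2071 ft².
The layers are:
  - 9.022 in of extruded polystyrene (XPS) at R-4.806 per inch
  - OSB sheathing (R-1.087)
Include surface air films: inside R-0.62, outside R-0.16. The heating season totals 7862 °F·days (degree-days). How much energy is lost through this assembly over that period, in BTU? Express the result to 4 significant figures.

8640000 BTU

9.022 × 4.806 = 43.36
R_total = 0.62 + 43.36 + 1.087 + 0.16 = 45.227 ft²·°F·h/BTU
E = A × HDD × 24 / R = 2071 × 7862 × 24 / 45.227 = 8640300 BTU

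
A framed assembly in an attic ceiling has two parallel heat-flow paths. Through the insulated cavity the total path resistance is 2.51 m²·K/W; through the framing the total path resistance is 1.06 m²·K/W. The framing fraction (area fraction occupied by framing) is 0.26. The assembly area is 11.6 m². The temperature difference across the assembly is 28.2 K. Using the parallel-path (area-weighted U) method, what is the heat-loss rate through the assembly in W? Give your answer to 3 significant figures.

177 W

U_eff = 0.74/2.51 + 0.26/1.06 = 0.2948 + 0.2453 = 0.5401
R_eff = 1/U_eff = 1.851 m²·K/W
Q = 11.6 × 28.2 / 1.851 = 176.7 W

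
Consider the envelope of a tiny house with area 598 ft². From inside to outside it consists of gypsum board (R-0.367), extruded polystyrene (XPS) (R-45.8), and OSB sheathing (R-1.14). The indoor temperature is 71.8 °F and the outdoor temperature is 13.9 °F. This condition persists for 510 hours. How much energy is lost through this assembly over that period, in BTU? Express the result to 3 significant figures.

373000 BTU

R_total = 0.367 + 45.8 + 1.14 = 47.31 ft²·°F·h/BTU
Q = 598 × (71.8 − 13.9) / 47.31 = 731.9 BTU/h
E = 731.9 × 510 = 373300 BTU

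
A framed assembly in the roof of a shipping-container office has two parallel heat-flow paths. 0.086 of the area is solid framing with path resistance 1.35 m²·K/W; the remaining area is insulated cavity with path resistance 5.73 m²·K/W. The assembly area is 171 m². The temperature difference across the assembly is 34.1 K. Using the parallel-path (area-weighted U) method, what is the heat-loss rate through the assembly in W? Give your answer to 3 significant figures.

1300 W

U_eff = 0.914/5.73 + 0.086/1.35 = 0.1595 + 0.0637 = 0.2232
R_eff = 1/U_eff = 4.48 m²·K/W
Q = 171 × 34.1 / 4.48 = 1302 W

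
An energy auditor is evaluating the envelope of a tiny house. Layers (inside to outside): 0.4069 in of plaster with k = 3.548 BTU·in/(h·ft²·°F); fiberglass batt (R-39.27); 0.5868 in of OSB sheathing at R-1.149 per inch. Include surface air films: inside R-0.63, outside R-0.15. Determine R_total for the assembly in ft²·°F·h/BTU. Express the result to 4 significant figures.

40.84 ft²·°F·h/BTU

0.4069/3.548 = 0.11468
0.5868 × 1.149 = 0.67423
R_total = 0.63 + 0.11468 + 39.27 + 0.67423 + 0.15 = 40.839 ft²·°F·h/BTU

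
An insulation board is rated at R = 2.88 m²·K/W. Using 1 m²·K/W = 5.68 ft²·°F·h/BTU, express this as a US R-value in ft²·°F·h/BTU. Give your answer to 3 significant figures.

R_US = 2.88 × 5.68 = 16.36

16.4 ft²·°F·h/BTU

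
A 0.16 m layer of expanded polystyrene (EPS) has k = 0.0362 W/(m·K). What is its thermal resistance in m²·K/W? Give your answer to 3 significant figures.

R = L/k = 0.16/0.0362 = 4.42 m²·K/W

4.42 m²·K/W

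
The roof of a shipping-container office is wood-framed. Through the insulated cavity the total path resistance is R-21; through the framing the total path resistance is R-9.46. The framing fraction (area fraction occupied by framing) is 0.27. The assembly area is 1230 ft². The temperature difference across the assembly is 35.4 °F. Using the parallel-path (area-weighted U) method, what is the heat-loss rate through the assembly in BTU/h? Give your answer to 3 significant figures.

U_eff = 0.73/21 + 0.27/9.46 = 0.03476 + 0.02854 = 0.0633
R_eff = 1/U_eff = 15.8 ft²·°F·h/BTU
Q = 1230 × 35.4 / 15.8 = 2756 BTU/h

2760 BTU/h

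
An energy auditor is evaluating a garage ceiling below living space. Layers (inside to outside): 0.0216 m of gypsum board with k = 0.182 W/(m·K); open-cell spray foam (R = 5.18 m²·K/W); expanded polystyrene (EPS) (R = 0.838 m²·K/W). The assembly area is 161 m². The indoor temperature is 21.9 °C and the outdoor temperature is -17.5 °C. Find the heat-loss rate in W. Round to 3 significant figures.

0.0216/0.182 = 0.1187
R_total = 0.1187 + 5.18 + 0.838 = 6.137 m²·K/W
Q = A·ΔT/R = 161 × (21.9 − (-17.5)) / 6.137 = 1034 W

1030 W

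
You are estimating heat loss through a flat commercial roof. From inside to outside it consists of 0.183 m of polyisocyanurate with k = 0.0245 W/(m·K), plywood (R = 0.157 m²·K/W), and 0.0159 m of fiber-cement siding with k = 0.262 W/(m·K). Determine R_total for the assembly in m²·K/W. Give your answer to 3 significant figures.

0.183/0.0245 = 7.469
0.0159/0.262 = 0.06069
R_total = 7.469 + 0.157 + 0.06069 = 7.687 m²·K/W

7.69 m²·K/W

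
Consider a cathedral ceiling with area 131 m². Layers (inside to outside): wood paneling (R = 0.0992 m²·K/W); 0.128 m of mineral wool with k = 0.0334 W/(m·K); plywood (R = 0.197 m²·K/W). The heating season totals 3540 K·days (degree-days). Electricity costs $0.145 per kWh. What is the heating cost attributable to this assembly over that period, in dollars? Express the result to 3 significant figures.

0.128/0.0334 = 3.832
R_total = 0.0992 + 3.832 + 0.197 = 4.129 m²·K/W
E = A × HDD × 24 / R / 1000 = 131 × 3540 × 24 / 4.129 / 1000 = 2696 kWh
Cost = 2696 × 0.145 = $390.9

391 dollars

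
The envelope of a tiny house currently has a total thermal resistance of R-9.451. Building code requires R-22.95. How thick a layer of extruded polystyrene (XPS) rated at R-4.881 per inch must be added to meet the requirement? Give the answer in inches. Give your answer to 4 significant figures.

2.766 in

ΔR = 22.95 − 9.451 = 13.499 ft²·°F·h/BTU
L = ΔR / (R/in) = 13.499/4.881 = 2.7656 in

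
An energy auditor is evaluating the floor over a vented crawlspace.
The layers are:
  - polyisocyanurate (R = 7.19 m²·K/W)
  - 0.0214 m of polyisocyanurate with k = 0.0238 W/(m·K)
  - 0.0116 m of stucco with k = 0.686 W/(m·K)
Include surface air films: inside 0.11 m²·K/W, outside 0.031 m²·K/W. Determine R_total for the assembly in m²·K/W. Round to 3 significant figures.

0.0214/0.0238 = 0.8992
0.0116/0.686 = 0.01691
R_total = 0.11 + 7.19 + 0.8992 + 0.01691 + 0.031 = 8.247 m²·K/W

8.25 m²·K/W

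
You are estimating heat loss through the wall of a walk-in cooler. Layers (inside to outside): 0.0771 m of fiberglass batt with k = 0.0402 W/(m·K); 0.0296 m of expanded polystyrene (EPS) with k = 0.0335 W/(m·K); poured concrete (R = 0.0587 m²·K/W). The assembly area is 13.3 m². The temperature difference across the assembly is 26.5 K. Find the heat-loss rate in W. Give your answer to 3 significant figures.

123 W

0.0771/0.0402 = 1.918
0.0296/0.0335 = 0.8836
R_total = 1.918 + 0.8836 + 0.0587 = 2.86 m²·K/W
Q = A·ΔT/R = 13.3 × 26.5 / 2.86 = 123.2 W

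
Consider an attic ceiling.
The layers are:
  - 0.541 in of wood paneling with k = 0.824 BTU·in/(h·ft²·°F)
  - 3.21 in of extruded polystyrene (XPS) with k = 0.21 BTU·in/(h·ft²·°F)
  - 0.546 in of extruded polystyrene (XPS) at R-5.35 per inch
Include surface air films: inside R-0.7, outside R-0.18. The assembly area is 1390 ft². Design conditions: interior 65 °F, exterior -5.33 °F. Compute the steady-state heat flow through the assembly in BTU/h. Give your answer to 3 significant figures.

4950 BTU/h

0.541/0.824 = 0.6566
3.21/0.21 = 15.29
0.546 × 5.35 = 2.921
R_total = 0.7 + 0.6566 + 15.29 + 2.921 + 0.18 = 19.74 ft²·°F·h/BTU
Q = A·ΔT/R = 1390 × (65 − (-5.33)) / 19.74 = 4951 BTU/h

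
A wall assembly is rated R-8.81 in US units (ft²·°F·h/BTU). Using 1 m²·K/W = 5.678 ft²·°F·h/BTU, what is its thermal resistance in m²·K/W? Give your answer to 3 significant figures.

1.55 m²·K/W

R_SI = 8.81/5.678 = 1.552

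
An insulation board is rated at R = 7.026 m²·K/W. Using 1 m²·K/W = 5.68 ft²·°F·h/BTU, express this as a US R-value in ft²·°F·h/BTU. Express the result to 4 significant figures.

39.91 ft²·°F·h/BTU

R_US = 7.026 × 5.68 = 39.908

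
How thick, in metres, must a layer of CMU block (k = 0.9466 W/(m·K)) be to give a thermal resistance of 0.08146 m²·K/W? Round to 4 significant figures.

0.07711 m

L = R·k = 0.08146 × 0.9466 = 0.07711 m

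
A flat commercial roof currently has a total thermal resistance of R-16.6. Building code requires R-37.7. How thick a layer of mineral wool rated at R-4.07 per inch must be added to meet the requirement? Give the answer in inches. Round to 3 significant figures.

ΔR = 37.7 − 16.6 = 21.1 ft²·°F·h/BTU
L = ΔR / (R/in) = 21.1/4.07 = 5.184 in

5.18 in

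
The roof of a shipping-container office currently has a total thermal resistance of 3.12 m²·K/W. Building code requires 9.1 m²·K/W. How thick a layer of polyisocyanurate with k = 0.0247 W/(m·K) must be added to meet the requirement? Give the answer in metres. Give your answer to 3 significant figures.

0.148 m

ΔR = 9.1 − 3.12 = 5.98 m²·K/W
L = ΔR × k = 5.98 × 0.0247 = 0.1477 m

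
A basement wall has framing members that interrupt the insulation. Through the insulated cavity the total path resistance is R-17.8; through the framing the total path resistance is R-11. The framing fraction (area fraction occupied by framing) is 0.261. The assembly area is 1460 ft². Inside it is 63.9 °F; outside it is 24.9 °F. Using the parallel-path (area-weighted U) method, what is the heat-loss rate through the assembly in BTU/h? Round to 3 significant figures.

3720 BTU/h

U_eff = 0.739/17.8 + 0.261/11 = 0.04152 + 0.02373 = 0.06524
R_eff = 1/U_eff = 15.33 ft²·°F·h/BTU
Q = 1460 × (63.9 − 24.9) / 15.33 = 3715 BTU/h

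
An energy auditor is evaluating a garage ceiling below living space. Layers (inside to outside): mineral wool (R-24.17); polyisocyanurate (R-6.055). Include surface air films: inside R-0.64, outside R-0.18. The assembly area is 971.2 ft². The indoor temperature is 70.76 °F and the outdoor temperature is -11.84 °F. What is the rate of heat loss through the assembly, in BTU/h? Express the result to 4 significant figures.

2584 BTU/h

R_total = 0.64 + 24.17 + 6.055 + 0.18 = 31.045 ft²·°F·h/BTU
Q = A·ΔT/R = 971.2 × (70.76 − (-11.84)) / 31.045 = 2584 BTU/h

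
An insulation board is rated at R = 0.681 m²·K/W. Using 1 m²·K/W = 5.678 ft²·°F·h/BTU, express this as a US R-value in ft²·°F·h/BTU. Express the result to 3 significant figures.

R_US = 0.681 × 5.678 = 3.867

3.87 ft²·°F·h/BTU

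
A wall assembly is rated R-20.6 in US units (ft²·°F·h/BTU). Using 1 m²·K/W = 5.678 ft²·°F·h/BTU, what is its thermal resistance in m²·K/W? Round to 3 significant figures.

3.63 m²·K/W

R_SI = 20.6/5.678 = 3.628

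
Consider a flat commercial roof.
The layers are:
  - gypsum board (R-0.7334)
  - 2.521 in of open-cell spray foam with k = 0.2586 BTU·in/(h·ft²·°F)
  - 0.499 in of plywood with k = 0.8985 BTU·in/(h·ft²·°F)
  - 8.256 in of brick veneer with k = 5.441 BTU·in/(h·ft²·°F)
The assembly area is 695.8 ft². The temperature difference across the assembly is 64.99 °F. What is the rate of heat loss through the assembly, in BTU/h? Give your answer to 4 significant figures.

2.521/0.2586 = 9.7486
0.499/0.8985 = 0.55537
8.256/5.441 = 1.5174
R_total = 0.7334 + 9.7486 + 0.55537 + 1.5174 = 12.555 ft²·°F·h/BTU
Q = A·ΔT/R = 695.8 × 64.99 / 12.555 = 3601.8 BTU/h

3602 BTU/h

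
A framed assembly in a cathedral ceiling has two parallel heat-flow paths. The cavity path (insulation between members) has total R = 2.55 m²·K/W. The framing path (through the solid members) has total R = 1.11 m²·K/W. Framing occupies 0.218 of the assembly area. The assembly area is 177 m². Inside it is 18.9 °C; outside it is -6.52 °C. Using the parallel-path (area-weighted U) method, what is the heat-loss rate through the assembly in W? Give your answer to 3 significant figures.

2260 W

U_eff = 0.782/2.55 + 0.218/1.11 = 0.3067 + 0.1964 = 0.5031
R_eff = 1/U_eff = 1.988 m²·K/W
Q = 177 × (18.9 − (-6.52)) / 1.988 = 2263 W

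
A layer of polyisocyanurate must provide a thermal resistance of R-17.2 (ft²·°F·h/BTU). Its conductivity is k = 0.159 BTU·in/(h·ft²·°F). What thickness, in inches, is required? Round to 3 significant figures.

L = R × k = 17.2 × 0.159 = 2.735 in

2.73 in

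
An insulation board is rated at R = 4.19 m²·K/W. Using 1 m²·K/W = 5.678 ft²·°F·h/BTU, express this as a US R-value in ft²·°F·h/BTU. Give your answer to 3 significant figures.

R_US = 4.19 × 5.678 = 23.79

23.8 ft²·°F·h/BTU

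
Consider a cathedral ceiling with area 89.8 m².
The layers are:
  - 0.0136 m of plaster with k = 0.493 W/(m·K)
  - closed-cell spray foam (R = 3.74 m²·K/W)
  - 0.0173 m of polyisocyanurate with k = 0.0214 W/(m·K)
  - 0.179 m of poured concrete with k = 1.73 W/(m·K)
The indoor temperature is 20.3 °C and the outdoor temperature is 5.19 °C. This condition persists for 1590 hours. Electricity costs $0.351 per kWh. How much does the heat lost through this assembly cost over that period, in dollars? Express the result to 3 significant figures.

0.0136/0.493 = 0.02759
0.0173/0.0214 = 0.8084
0.179/1.73 = 0.1035
R_total = 0.02759 + 3.74 + 0.8084 + 0.1035 = 4.679 m²·K/W
Q = 89.8 × (20.3 − 5.19) / 4.679 = 290 W
E = 290 W × 1590 h / 1000 = 461 kWh
Cost = 461 × 0.351 = $161.8

162 dollars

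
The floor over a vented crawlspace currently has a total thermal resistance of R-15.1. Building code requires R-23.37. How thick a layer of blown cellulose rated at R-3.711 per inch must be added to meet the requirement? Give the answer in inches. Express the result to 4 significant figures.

2.229 in

ΔR = 23.37 − 15.1 = 8.27 ft²·°F·h/BTU
L = ΔR / (R/in) = 8.27/3.711 = 2.2285 in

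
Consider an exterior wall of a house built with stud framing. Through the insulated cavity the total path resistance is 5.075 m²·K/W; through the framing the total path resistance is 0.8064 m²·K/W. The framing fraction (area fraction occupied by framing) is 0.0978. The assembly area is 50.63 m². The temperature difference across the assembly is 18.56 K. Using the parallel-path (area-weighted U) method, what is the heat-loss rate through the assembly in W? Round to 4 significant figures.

U_eff = 0.9022/5.075 + 0.0978/0.8064 = 0.17777 + 0.12128 = 0.29905
R_eff = 1/U_eff = 3.3439 m²·K/W
Q = 50.63 × 18.56 / 3.3439 = 281.02 W

281.0 W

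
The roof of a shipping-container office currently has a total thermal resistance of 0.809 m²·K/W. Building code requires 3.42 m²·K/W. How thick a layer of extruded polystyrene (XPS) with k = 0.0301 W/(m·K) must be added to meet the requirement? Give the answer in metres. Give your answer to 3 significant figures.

0.0786 m

ΔR = 3.42 − 0.809 = 2.611 m²·K/W
L = ΔR × k = 2.611 × 0.0301 = 0.07859 m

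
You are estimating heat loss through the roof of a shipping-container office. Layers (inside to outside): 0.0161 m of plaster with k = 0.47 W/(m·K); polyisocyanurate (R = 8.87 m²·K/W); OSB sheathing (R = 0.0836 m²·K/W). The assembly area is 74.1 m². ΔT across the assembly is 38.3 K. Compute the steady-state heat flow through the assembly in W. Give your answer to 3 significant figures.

316 W

0.0161/0.47 = 0.03426
R_total = 0.03426 + 8.87 + 0.0836 = 8.988 m²·K/W
Q = A·ΔT/R = 74.1 × 38.3 / 8.988 = 315.8 W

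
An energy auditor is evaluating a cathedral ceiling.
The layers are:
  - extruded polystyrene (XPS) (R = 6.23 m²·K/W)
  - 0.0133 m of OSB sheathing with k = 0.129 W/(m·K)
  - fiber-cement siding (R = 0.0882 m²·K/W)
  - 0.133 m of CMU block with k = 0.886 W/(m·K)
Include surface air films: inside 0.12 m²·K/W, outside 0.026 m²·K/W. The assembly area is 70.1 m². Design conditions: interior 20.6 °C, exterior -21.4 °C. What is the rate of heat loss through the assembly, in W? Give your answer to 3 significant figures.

438 W

0.0133/0.129 = 0.1031
0.133/0.886 = 0.1501
R_total = 0.12 + 6.23 + 0.1031 + 0.0882 + 0.1501 + 0.026 = 6.717 m²·K/W
Q = A·ΔT/R = 70.1 × (20.6 − (-21.4)) / 6.717 = 438.3 W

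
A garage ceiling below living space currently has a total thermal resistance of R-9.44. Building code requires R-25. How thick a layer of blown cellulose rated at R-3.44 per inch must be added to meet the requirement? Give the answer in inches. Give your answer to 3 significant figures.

ΔR = 25 − 9.44 = 15.56 ft²·°F·h/BTU
L = ΔR / (R/in) = 15.56/3.44 = 4.523 in

4.52 in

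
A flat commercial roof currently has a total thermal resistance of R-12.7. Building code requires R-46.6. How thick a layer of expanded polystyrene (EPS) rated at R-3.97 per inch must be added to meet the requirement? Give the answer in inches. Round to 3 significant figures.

ΔR = 46.6 − 12.7 = 33.9 ft²·°F·h/BTU
L = ΔR / (R/in) = 33.9/3.97 = 8.539 in

8.54 in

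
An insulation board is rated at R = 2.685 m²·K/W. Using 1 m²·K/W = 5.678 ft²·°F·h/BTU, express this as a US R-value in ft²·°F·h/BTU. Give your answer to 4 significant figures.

R_US = 2.685 × 5.678 = 15.245

15.25 ft²·°F·h/BTU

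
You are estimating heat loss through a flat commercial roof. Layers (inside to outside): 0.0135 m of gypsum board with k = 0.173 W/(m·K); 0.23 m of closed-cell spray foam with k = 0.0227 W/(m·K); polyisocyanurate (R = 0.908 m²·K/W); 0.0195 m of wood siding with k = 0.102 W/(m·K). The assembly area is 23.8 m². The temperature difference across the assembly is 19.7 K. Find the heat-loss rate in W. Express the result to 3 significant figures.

0.0135/0.173 = 0.07803
0.23/0.0227 = 10.13
0.0195/0.102 = 0.1912
R_total = 0.07803 + 10.13 + 0.908 + 0.1912 = 11.31 m²·K/W
Q = A·ΔT/R = 23.8 × 19.7 / 11.31 = 41.46 W

41.5 W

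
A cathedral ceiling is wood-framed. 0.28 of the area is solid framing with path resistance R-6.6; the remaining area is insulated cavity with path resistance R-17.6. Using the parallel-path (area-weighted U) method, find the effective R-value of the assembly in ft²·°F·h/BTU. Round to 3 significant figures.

12.0 ft²·°F·h/BTU

U_eff = 0.72/17.6 + 0.28/6.6 = 0.04091 + 0.04242 = 0.08333
R_eff = 1/U_eff = 12 ft²·°F·h/BTU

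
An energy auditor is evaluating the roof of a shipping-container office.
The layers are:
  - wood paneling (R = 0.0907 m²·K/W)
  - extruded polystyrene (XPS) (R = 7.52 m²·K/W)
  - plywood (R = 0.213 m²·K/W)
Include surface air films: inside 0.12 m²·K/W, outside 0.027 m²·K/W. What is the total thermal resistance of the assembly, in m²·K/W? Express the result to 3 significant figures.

R_total = 0.12 + 0.0907 + 7.52 + 0.213 + 0.027 = 7.971 m²·K/W

7.97 m²·K/W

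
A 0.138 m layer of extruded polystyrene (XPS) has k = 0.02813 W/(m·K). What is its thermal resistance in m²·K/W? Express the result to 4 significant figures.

R = L/k = 0.138/0.02813 = 4.9058 m²·K/W

4.906 m²·K/W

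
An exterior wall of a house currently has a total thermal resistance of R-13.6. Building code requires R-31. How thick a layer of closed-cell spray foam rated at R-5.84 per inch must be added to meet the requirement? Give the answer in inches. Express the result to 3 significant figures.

ΔR = 31 − 13.6 = 17.4 ft²·°F·h/BTU
L = ΔR / (R/in) = 17.4/5.84 = 2.979 in

2.98 in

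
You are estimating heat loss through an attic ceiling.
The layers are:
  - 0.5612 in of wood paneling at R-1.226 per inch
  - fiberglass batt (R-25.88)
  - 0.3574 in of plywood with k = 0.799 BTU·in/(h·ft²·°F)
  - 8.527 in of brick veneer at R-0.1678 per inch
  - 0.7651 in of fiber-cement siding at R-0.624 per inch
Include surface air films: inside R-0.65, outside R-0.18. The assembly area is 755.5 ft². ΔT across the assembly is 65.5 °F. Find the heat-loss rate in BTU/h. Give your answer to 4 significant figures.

0.5612 × 1.226 = 0.68803
0.3574/0.799 = 0.44731
8.527 × 0.1678 = 1.4308
0.7651 × 0.624 = 0.47742
R_total = 0.65 + 0.68803 + 25.88 + 0.44731 + 1.4308 + 0.47742 + 0.18 = 29.754 ft²·°F·h/BTU
Q = A·ΔT/R = 755.5 × 65.5 / 29.754 = 1663.2 BTU/h

1663 BTU/h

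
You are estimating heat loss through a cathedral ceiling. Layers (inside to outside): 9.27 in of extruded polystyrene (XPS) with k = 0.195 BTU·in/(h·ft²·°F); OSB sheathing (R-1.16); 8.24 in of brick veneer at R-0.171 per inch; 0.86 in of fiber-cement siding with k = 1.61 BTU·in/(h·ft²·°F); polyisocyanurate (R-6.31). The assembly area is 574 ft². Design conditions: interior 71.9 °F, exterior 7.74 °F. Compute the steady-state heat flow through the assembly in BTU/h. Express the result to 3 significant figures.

9.27/0.195 = 47.54
8.24 × 0.171 = 1.409
0.86/1.61 = 0.5342
R_total = 47.54 + 1.16 + 1.409 + 0.5342 + 6.31 = 56.95 ft²·°F·h/BTU
Q = A·ΔT/R = 574 × (71.9 − 7.74) / 56.95 = 646.7 BTU/h

647 BTU/h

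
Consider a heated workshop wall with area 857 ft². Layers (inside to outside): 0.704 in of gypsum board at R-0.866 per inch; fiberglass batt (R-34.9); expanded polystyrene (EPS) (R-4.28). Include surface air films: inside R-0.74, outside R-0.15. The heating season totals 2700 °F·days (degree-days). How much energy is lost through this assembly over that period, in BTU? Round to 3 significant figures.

1370000 BTU

0.704 × 0.866 = 0.6097
R_total = 0.74 + 0.6097 + 34.9 + 4.28 + 0.15 = 40.68 ft²·°F·h/BTU
E = A × HDD × 24 / R = 857 × 2700 × 24 / 40.68 = 1365000 BTU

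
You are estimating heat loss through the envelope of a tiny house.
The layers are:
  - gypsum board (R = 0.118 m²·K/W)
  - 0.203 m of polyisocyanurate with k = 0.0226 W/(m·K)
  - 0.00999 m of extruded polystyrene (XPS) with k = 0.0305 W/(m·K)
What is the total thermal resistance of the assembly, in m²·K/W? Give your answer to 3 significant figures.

0.203/0.0226 = 8.982
0.00999/0.0305 = 0.3275
R_total = 0.118 + 8.982 + 0.3275 = 9.428 m²·K/W

9.43 m²·K/W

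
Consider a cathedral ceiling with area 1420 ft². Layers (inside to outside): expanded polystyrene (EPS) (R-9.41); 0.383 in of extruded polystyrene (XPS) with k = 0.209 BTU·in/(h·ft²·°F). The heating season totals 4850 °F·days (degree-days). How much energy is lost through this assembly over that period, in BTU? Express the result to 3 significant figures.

14700000 BTU

0.383/0.209 = 1.833
R_total = 9.41 + 1.833 = 11.24 ft²·°F·h/BTU
E = A × HDD × 24 / R = 1420 × 4850 × 24 / 11.24 = 14700000 BTU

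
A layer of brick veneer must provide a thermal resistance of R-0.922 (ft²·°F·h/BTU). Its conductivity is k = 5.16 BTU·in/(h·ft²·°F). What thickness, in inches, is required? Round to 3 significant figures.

4.76 in

L = R × k = 0.922 × 5.16 = 4.758 in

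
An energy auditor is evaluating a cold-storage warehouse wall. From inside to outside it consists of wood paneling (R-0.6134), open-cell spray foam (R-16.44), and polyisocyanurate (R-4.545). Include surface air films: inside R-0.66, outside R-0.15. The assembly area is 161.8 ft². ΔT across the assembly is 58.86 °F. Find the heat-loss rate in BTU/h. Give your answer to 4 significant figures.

R_total = 0.66 + 0.6134 + 16.44 + 4.545 + 0.15 = 22.408 ft²·°F·h/BTU
Q = A·ΔT/R = 161.8 × 58.86 / 22.408 = 425 BTU/h

425.0 BTU/h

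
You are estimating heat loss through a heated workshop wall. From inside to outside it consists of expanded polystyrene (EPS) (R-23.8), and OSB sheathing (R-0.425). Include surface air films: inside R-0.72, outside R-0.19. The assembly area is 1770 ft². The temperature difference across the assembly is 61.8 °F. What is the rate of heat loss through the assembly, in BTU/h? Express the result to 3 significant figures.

4350 BTU/h

R_total = 0.72 + 23.8 + 0.425 + 0.19 = 25.14 ft²·°F·h/BTU
Q = A·ΔT/R = 1770 × 61.8 / 25.14 = 4352 BTU/h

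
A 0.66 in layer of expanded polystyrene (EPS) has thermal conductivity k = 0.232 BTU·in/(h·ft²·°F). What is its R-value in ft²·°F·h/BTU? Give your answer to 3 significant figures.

R = L/k = 0.66/0.232 = 2.845 ft²·°F·h/BTU

2.84 ft²·°F·h/BTU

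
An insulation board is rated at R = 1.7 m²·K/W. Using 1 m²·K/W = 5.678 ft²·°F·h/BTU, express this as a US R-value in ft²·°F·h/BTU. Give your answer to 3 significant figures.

R_US = 1.7 × 5.678 = 9.653

9.65 ft²·°F·h/BTU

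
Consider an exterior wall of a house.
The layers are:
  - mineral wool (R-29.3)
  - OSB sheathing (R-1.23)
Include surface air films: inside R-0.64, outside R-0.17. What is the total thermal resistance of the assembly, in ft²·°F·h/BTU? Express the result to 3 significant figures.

31.3 ft²·°F·h/BTU

R_total = 0.64 + 29.3 + 1.23 + 0.17 = 31.34 ft²·°F·h/BTU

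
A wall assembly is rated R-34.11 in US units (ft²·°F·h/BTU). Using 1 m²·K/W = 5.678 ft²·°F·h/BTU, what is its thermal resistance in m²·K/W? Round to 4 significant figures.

R_SI = 34.11/5.678 = 6.0074

6.007 m²·K/W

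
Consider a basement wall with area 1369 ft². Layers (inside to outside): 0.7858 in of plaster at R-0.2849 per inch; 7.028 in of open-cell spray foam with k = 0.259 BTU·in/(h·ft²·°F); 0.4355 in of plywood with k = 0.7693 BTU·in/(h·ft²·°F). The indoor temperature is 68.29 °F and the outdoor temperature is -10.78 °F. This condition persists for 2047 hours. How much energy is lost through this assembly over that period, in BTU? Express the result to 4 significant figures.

7935000 BTU

0.7858 × 0.2849 = 0.22387
7.028/0.259 = 27.135
0.4355/0.7693 = 0.5661
R_total = 0.22387 + 27.135 + 0.5661 = 27.925 ft²·°F·h/BTU
Q = 1369 × (68.29 − (-10.78)) / 27.925 = 3876.3 BTU/h
E = 3876.3 × 2047 = 7934800 BTU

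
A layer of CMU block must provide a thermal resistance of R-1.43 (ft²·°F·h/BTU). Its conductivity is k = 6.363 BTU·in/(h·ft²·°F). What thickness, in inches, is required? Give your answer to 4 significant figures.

L = R × k = 1.43 × 6.363 = 9.0991 in

9.099 in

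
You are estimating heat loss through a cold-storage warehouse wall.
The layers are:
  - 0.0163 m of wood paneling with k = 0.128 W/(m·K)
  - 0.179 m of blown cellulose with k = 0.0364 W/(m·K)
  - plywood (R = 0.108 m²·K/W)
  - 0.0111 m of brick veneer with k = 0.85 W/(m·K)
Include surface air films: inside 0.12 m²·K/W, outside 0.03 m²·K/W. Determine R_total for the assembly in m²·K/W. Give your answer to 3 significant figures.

0.0163/0.128 = 0.1273
0.179/0.0364 = 4.918
0.0111/0.85 = 0.01306
R_total = 0.12 + 0.1273 + 4.918 + 0.108 + 0.01306 + 0.03 = 5.316 m²·K/W

5.32 m²·K/W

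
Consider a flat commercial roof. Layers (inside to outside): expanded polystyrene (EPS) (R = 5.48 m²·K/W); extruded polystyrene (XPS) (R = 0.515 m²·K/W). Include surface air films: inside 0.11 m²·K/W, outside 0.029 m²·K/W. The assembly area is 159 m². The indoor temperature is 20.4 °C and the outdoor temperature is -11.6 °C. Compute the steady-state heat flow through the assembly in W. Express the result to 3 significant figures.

829 W

R_total = 0.11 + 5.48 + 0.515 + 0.029 = 6.134 m²·K/W
Q = A·ΔT/R = 159 × (20.4 − (-11.6)) / 6.134 = 829.5 W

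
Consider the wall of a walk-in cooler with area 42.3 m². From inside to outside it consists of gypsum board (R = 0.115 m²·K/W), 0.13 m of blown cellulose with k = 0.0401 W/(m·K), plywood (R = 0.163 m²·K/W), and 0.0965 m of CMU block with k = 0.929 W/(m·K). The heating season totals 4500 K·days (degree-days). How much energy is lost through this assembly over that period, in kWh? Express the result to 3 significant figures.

1260 kWh

0.13/0.0401 = 3.242
0.0965/0.929 = 0.1039
R_total = 0.115 + 3.242 + 0.163 + 0.1039 = 3.624 m²·K/W
E = A × HDD × 24 / R / 1000 = 42.3 × 4500 × 24 / 3.624 / 1000 = 1261 kWh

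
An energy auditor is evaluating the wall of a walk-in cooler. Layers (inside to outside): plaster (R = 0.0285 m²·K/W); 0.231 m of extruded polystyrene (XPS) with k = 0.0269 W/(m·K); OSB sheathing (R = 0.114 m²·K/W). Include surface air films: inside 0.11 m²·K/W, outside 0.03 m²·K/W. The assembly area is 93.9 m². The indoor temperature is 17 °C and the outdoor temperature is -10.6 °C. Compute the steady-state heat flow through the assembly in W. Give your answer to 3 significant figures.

0.231/0.0269 = 8.587
R_total = 0.11 + 0.0285 + 8.587 + 0.114 + 0.03 = 8.87 m²·K/W
Q = A·ΔT/R = 93.9 × (17 − (-10.6)) / 8.87 = 292.2 W

292 W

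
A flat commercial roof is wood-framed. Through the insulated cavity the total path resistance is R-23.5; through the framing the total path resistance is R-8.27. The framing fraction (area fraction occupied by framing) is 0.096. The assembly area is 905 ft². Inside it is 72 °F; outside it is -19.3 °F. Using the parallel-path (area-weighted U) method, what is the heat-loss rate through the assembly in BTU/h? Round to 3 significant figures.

U_eff = 0.904/23.5 + 0.096/8.27 = 0.03847 + 0.01161 = 0.05008
R_eff = 1/U_eff = 19.97 ft²·°F·h/BTU
Q = 905 × (72 − (-19.3)) / 19.97 = 4138 BTU/h

4140 BTU/h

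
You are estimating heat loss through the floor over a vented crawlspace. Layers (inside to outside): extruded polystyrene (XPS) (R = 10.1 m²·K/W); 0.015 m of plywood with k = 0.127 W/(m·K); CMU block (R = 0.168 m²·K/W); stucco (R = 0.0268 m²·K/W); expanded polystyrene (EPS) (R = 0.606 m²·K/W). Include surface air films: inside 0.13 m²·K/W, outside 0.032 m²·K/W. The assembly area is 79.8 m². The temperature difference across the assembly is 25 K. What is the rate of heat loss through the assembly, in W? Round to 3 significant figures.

178 W

0.015/0.127 = 0.1181
R_total = 0.13 + 10.1 + 0.1181 + 0.168 + 0.0268 + 0.606 + 0.032 = 11.18 m²·K/W
Q = A·ΔT/R = 79.8 × 25 / 11.18 = 178.4 W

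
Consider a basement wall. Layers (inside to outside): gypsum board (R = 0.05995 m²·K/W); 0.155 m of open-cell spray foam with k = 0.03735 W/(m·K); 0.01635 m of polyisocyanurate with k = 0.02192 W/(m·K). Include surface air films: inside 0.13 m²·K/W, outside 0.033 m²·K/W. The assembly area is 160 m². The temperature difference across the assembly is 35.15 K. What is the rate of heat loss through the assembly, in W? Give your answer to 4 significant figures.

0.155/0.03735 = 4.1499
0.01635/0.02192 = 0.74589
R_total = 0.13 + 0.05995 + 4.1499 + 0.74589 + 0.033 = 5.1188 m²·K/W
Q = A·ΔT/R = 160 × 35.15 / 5.1188 = 1098.7 W

1099 W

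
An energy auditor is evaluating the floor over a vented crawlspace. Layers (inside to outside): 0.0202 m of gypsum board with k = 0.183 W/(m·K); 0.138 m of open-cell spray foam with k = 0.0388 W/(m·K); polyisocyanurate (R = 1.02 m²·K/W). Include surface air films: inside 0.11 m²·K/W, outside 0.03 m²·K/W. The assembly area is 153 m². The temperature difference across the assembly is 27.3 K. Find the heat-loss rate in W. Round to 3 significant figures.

0.0202/0.183 = 0.1104
0.138/0.0388 = 3.557
R_total = 0.11 + 0.1104 + 3.557 + 1.02 + 0.03 = 4.827 m²·K/W
Q = A·ΔT/R = 153 × 27.3 / 4.827 = 865.3 W

865 W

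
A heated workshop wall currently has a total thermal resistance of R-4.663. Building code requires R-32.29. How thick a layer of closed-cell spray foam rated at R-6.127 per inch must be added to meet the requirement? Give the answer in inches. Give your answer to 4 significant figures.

4.509 in

ΔR = 32.29 − 4.663 = 27.627 ft²·°F·h/BTU
L = ΔR / (R/in) = 27.627/6.127 = 4.5091 in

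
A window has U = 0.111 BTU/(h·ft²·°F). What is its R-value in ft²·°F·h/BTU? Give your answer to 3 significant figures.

R = 1/U = 1/0.111 = 9.009

9.01 ft²·°F·h/BTU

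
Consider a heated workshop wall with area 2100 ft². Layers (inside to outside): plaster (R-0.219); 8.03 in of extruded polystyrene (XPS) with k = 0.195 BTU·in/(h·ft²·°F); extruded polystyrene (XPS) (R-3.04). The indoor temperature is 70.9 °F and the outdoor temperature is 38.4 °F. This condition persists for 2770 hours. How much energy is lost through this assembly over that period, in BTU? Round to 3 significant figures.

4250000 BTU

8.03/0.195 = 41.18
R_total = 0.219 + 41.18 + 3.04 = 44.44 ft²·°F·h/BTU
Q = 2100 × (70.9 − 38.4) / 44.44 = 1536 BTU/h
E = 1536 × 2770 = 4254000 BTU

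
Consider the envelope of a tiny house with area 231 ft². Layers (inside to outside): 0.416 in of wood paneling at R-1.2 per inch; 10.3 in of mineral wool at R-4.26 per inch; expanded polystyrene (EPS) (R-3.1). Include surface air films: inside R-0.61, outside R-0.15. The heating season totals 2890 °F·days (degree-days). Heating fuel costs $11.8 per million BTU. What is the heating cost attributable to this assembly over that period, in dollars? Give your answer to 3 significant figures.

3.92 dollars

0.416 × 1.2 = 0.4992
10.3 × 4.26 = 43.88
R_total = 0.61 + 0.4992 + 43.88 + 3.1 + 0.15 = 48.24 ft²·°F·h/BTU
E = A × HDD × 24 / R = 231 × 2890 × 24 / 48.24 = 332200 BTU
Cost = 332200/10⁶ × 11.8 = $3.919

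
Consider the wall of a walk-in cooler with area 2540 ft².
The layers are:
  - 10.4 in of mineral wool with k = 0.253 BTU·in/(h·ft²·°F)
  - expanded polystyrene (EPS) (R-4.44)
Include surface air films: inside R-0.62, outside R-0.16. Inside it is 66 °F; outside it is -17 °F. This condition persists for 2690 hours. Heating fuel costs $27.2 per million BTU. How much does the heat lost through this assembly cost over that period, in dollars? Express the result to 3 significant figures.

10.4/0.253 = 41.11
R_total = 0.62 + 41.11 + 4.44 + 0.16 = 46.33 ft²·°F·h/BTU
Q = 2540 × (66 − (-17)) / 46.33 = 4551 BTU/h
E = 4551 × 2690 = 12240000 BTU
Cost = 12240000/10⁶ × 27.2 = $333

333 dollars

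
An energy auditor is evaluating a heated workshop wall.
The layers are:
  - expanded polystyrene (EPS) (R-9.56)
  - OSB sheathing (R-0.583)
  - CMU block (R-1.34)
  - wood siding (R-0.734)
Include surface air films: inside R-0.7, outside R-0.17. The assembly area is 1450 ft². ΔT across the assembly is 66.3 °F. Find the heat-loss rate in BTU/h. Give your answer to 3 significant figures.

R_total = 0.7 + 9.56 + 0.583 + 1.34 + 0.734 + 0.17 = 13.09 ft²·°F·h/BTU
Q = A·ΔT/R = 1450 × 66.3 / 13.09 = 7346 BTU/h

7350 BTU/h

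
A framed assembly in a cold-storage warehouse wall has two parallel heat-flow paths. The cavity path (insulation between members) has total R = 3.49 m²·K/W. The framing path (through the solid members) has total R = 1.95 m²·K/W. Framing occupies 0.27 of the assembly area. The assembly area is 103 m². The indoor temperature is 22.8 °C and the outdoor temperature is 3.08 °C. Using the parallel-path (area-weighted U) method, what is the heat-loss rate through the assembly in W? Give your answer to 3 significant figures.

706 W

U_eff = 0.73/3.49 + 0.27/1.95 = 0.2092 + 0.1385 = 0.3476
R_eff = 1/U_eff = 2.877 m²·K/W
Q = 103 × (22.8 − 3.08) / 2.877 = 706.1 W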